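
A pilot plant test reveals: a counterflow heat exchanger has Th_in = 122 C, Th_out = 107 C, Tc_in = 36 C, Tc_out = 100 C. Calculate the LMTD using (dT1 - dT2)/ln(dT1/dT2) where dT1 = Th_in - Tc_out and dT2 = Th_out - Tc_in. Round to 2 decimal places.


dT1 = Th_in - Tc_out = 122 - 100 = 22
dT2 = Th_out - Tc_in = 107 - 36 = 71
LMTD = (dT1 - dT2) / ln(dT1/dT2)
LMTD = (22 - 71) / ln(22/71)
LMTD = 41.82 K


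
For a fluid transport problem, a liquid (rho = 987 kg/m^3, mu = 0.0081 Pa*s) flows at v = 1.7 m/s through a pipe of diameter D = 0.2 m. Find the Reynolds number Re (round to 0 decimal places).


Re = rho * v * D / mu
Re = 987 * 1.7 * 0.2 / 0.0081
Re = 335.58 / 0.0081
Re = 41430


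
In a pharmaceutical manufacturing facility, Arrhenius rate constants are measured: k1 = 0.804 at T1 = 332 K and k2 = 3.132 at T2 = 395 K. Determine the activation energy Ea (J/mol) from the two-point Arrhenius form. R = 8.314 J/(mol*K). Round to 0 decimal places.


Ea = R * ln(k2/k1) / (1/T1 - 1/T2)
ln(k2/k1) = ln(3.132/0.804) = 1.3598278
1/T1 - 1/T2 = 1/332 - 1/395 = 0.000480402623
Ea = 8.314 * 1.3598278 / 0.000480402623
Ea = 23534 J/mol


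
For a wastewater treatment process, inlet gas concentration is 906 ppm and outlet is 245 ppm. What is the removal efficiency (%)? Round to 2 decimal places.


Efficiency = (G_in - G_out) / G_in * 100%
Efficiency = (906 - 245) / 906 * 100
Efficiency = 661 / 906 * 100
Efficiency = 72.96%


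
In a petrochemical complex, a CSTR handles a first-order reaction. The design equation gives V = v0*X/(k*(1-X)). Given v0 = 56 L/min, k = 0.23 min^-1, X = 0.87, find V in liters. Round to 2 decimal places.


V = v0 * X / (k * (1 - X))
V = 56 * 0.87 / (0.23 * (1 - 0.87))
V = 48.72 / (0.23 * 0.13)
V = 48.72 / 0.0299
V = 1629.43 L


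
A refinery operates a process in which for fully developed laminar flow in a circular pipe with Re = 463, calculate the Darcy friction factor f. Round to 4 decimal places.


f = 64 / Re
f = 64 / 463
f = 0.1382


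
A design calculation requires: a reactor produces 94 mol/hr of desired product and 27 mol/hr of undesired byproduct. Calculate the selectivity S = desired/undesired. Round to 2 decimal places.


S = desired product rate / undesired product rate
S = 94 / 27
S = 3.48


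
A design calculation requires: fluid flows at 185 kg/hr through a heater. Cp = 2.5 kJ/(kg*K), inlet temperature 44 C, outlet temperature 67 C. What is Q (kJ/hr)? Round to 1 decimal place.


Q = m_dot * Cp * (T2 - T1)
Q = 185 * 2.5 * (67 - 44)
Q = 185 * 2.5 * 23
Q = 10637.5 kJ/hr


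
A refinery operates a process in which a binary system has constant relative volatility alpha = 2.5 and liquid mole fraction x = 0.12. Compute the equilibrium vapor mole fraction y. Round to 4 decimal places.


y = alpha*x / (1 + (alpha-1)*x)
y = 2.5*0.12 / (1 + (2.5-1)*0.12)
y = 0.3 / (1 + 0.18)
y = 0.3 / 1.18
y = 0.2542


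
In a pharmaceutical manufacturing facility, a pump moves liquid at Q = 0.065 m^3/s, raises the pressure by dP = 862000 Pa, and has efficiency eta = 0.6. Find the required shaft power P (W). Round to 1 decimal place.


P = Q * dP / eta
P = 0.065 * 862000 / 0.6
P = 56030.0 / 0.6
P = 93383.3 W


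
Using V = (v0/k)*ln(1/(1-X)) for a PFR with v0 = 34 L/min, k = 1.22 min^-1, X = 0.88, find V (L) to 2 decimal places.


V = (v0/k) * ln(1/(1-X))
V = (34/1.22) * ln(1/(1-0.88))
V = 27.868852 * ln(8.333333)
V = 27.868852 * 2.120263
V = 59.09 L


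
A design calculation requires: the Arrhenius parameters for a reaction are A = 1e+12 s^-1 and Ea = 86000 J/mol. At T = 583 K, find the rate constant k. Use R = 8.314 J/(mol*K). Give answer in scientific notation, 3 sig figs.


k = A * exp(-Ea/(R*T))
k = 1e+12 * exp(-86000 / (8.314 * 583))
k = 1e+12 * exp(-17.742707)
k = 1.97e+04


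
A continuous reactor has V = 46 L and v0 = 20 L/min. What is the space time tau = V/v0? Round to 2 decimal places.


tau = V / v0
tau = 46 / 20
tau = 2.30 min


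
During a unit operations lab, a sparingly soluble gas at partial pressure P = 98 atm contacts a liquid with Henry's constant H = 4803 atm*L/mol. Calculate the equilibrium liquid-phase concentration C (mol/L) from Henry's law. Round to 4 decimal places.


C = P / H
C = 98 / 4803
C = 0.0204 mol/L


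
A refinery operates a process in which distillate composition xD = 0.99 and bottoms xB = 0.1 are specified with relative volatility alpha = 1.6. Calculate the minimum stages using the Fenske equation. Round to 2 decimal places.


N_min = ln((xD*(1-xB))/(xB*(1-xD))) / ln(alpha)
Numerator inside ln: 0.891 / 0.001 = 891.0
ln(891.0) = 6.792344
ln(alpha) = ln(1.6) = 0.470004
N_min = 6.792344 / 0.470004 = 14.45


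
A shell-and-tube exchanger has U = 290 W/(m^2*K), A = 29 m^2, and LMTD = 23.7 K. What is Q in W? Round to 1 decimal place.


Q = U * A * LMTD
Q = 290 * 29 * 23.7
Q = 199317.0 W


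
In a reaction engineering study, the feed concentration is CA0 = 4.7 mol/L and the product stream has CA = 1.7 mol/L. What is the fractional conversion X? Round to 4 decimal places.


X = (CA0 - CA) / CA0
X = (4.7 - 1.7) / 4.7
X = 3.0 / 4.7
X = 0.6383


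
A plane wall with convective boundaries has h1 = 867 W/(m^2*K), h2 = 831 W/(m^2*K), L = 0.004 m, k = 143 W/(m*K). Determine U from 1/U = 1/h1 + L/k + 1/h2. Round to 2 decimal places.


1/U = 1/h1 + L/k + 1/h2
1/U = 1/867 + 0.004/143 + 1/831
1/U = 0.0011534025 + 2.7972e-05 + 0.0012033694
1/U = 0.0023847439
U = 419.33 W/(m^2*K)


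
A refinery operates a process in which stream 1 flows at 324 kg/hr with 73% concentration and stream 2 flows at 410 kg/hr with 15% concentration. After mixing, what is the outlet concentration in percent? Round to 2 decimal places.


Mass balance on solute: F1*x1 + F2*x2 = F3*x3
F3 = F1 + F2 = 324 + 410 = 734 kg/hr
x3 = (F1*x1 + F2*x2)/F3
x3 = (324*0.73 + 410*0.15) / 734
x3 = 40.60%


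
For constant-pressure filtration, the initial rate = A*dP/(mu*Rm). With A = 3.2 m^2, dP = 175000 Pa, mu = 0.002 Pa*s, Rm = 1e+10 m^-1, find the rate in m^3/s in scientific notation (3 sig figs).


rate = A * dP / (mu * Rm)
rate = 3.2 * 175000 / (0.002 * 1e+10)
rate = 560000.0 / 2.000e+07
rate = 2.80e-02 m^3/s


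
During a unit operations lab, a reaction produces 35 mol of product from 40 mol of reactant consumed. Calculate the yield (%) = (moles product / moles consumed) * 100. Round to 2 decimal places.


Yield = (moles product / moles consumed) * 100%
Yield = (35 / 40) * 100
Yield = 0.875 * 100
Yield = 87.50%


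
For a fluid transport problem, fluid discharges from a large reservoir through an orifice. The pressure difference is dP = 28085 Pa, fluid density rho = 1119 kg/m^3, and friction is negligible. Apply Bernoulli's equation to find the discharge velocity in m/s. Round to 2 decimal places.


v = sqrt(2*dP/rho)
v = sqrt(2*28085/1119)
v = sqrt(50.196604)
v = 7.08 m/s


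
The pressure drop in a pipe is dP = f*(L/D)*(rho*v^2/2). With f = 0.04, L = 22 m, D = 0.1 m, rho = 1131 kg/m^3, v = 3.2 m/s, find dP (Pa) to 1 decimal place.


dP = f * (L/D) * (rho*v^2/2)
dP = 0.04 * (22/0.1) * (1131*3.2^2/2)
L/D = 220.0
rho*v^2/2 = 1131*10.24/2 = 5790.72
dP = 0.04 * 220.0 * 5790.72
dP = 50958.3 Pa


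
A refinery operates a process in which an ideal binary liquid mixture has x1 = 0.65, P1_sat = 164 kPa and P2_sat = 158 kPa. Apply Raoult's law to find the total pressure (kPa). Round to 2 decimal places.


P = x1*P1_sat + x2*P2_sat
x2 = 1 - x1 = 1 - 0.65 = 0.35
P = 0.65*164 + 0.35*158
P = 106.6 + 55.3
P = 161.90 kPa


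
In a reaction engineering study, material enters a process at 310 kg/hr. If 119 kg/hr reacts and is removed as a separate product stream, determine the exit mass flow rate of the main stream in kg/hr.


Steady-state mass balance on the main outlet: F_out = F_in - F_removed
F_out = 310 - 119
F_out = 191 kg/hr


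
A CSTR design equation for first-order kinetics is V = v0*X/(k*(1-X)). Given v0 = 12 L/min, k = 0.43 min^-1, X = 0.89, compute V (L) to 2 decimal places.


V = v0 * X / (k * (1 - X))
V = 12 * 0.89 / (0.43 * (1 - 0.89))
V = 10.68 / (0.43 * 0.11)
V = 10.68 / 0.0473
V = 225.79 L


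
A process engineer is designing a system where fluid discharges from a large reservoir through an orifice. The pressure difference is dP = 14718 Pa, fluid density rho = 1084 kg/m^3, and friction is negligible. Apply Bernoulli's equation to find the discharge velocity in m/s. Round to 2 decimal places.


v = sqrt(2*dP/rho)
v = sqrt(2*14718/1084)
v = sqrt(27.154982)
v = 5.21 m/s


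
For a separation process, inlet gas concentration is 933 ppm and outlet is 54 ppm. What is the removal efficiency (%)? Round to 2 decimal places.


Efficiency = (G_in - G_out) / G_in * 100%
Efficiency = (933 - 54) / 933 * 100
Efficiency = 879 / 933 * 100
Efficiency = 94.21%


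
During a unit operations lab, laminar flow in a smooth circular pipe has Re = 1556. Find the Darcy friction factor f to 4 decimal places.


f = 64 / Re
f = 64 / 1556
f = 0.0411


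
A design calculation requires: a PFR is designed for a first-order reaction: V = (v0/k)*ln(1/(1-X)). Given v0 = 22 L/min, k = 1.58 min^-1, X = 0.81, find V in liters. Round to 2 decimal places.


V = (v0/k) * ln(1/(1-X))
V = (22/1.58) * ln(1/(1-0.81))
V = 13.924051 * ln(5.263158)
V = 13.924051 * 1.660731
V = 23.12 L


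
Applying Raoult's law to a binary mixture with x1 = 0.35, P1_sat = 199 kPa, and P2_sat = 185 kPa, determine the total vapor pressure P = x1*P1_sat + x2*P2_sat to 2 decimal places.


P = x1*P1_sat + x2*P2_sat
x2 = 1 - x1 = 1 - 0.35 = 0.65
P = 0.35*199 + 0.65*185
P = 69.65 + 120.25
P = 189.90 kPa


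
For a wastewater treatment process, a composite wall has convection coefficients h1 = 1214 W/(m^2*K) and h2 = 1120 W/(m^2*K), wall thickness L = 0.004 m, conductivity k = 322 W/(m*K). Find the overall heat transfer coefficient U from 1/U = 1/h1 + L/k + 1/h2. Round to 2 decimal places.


1/U = 1/h1 + L/k + 1/h2
1/U = 1/1214 + 0.004/322 + 1/1120
1/U = 0.0008237232 + 1.24224e-05 + 0.0008928571
1/U = 0.0017290027
U = 578.37 W/(m^2*K)


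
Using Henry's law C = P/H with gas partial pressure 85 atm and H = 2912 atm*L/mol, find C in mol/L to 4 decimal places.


C = P / H
C = 85 / 2912
C = 0.0292 mol/L


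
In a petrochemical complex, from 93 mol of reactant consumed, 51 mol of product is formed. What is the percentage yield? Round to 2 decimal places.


Yield = (moles product / moles consumed) * 100%
Yield = (51 / 93) * 100
Yield = 0.5484 * 100
Yield = 54.84%


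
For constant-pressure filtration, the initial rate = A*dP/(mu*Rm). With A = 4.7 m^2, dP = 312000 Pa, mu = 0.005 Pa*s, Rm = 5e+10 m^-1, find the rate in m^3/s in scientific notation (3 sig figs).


rate = A * dP / (mu * Rm)
rate = 4.7 * 312000 / (0.005 * 5e+10)
rate = 1466400.0 / 2.500e+08
rate = 5.87e-03 m^3/s


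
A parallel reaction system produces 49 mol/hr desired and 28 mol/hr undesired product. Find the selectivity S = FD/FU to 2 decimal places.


S = desired product rate / undesired product rate
S = 49 / 28
S = 1.75


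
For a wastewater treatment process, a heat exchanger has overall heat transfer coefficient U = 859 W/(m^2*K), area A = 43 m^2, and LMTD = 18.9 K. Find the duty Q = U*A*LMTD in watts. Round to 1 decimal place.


Q = U * A * LMTD
Q = 859 * 43 * 18.9
Q = 698109.3 W


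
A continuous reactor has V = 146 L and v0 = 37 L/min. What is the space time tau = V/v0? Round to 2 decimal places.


tau = V / v0
tau = 146 / 37
tau = 3.95 min


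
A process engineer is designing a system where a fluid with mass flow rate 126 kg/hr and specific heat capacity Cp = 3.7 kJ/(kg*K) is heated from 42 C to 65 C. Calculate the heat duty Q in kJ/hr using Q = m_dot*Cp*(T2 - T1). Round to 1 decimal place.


Q = m_dot * Cp * (T2 - T1)
Q = 126 * 3.7 * (65 - 42)
Q = 126 * 3.7 * 23
Q = 10722.6 kJ/hr


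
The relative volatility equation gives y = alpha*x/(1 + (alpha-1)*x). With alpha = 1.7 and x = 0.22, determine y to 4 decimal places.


y = alpha*x / (1 + (alpha-1)*x)
y = 1.7*0.22 / (1 + (1.7-1)*0.22)
y = 0.374 / (1 + 0.154)
y = 0.374 / 1.154
y = 0.3241


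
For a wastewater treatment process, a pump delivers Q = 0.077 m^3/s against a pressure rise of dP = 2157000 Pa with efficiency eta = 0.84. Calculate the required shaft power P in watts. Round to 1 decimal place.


P = Q * dP / eta
P = 0.077 * 2157000 / 0.84
P = 166089.0 / 0.84
P = 197725.0 W


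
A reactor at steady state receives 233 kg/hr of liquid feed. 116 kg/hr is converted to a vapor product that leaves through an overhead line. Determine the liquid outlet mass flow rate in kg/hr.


Steady-state mass balance on the main outlet: F_out = F_in - F_removed
F_out = 233 - 116
F_out = 117 kg/hr


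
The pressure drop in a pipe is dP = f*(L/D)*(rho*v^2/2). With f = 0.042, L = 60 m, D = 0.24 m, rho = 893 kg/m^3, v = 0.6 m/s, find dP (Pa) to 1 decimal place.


dP = f * (L/D) * (rho*v^2/2)
dP = 0.042 * (60/0.24) * (893*0.6^2/2)
L/D = 250.0
rho*v^2/2 = 893*0.36/2 = 160.74
dP = 0.042 * 250.0 * 160.74
dP = 1687.8 Pa


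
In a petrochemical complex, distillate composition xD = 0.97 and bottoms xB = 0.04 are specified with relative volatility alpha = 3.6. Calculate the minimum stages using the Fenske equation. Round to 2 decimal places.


N_min = ln((xD*(1-xB))/(xB*(1-xD))) / ln(alpha)
Numerator inside ln: 0.9312 / 0.0012 = 776.0
ln(776.0) = 6.654153
ln(alpha) = ln(3.6) = 1.280934
N_min = 6.654153 / 1.280934 = 5.19


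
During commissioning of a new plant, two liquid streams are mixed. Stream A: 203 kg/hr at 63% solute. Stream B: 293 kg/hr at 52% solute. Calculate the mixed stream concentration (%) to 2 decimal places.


Mass balance on solute: F1*x1 + F2*x2 = F3*x3
F3 = F1 + F2 = 203 + 293 = 496 kg/hr
x3 = (F1*x1 + F2*x2)/F3
x3 = (203*0.63 + 293*0.52) / 496
x3 = 56.50%


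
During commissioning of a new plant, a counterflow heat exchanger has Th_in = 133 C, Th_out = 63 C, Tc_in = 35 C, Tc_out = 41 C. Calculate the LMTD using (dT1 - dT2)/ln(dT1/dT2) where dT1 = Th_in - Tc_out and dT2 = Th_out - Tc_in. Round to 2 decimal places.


dT1 = Th_in - Tc_out = 133 - 41 = 92
dT2 = Th_out - Tc_in = 63 - 35 = 28
LMTD = (dT1 - dT2) / ln(dT1/dT2)
LMTD = (92 - 28) / ln(92/28)
LMTD = 53.80 K


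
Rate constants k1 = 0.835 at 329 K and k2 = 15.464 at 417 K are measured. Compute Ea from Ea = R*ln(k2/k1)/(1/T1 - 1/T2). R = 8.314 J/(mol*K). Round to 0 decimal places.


Ea = R * ln(k2/k1) / (1/T1 - 1/T2)
ln(k2/k1) = ln(15.464/0.835) = 2.9188383
1/T1 - 1/T2 = 1/329 - 1/417 = 0.000641432143
Ea = 8.314 * 2.9188383 / 0.000641432143
Ea = 37833 J/mol


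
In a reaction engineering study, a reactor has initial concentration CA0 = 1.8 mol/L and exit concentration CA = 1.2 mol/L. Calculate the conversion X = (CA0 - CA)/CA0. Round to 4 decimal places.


X = (CA0 - CA) / CA0
X = (1.8 - 1.2) / 1.8
X = 0.6 / 1.8
X = 0.3333


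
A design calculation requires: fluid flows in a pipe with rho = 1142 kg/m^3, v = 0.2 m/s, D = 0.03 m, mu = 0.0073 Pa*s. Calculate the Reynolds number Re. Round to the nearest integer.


Re = rho * v * D / mu
Re = 1142 * 0.2 * 0.03 / 0.0073
Re = 6.852 / 0.0073
Re = 939


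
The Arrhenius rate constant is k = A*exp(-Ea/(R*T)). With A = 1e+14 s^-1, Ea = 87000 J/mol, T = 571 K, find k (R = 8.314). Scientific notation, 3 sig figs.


k = A * exp(-Ea/(R*T))
k = 1e+14 * exp(-87000 / (8.314 * 571))
k = 1e+14 * exp(-18.32623)
k = 1.10e+06


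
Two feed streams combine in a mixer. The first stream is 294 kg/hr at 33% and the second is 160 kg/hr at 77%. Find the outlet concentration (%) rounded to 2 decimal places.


Mass balance on solute: F1*x1 + F2*x2 = F3*x3
F3 = F1 + F2 = 294 + 160 = 454 kg/hr
x3 = (F1*x1 + F2*x2)/F3
x3 = (294*0.33 + 160*0.77) / 454
x3 = 48.51%


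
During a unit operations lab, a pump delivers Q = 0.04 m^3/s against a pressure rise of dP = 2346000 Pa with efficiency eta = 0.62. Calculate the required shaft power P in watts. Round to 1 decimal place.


P = Q * dP / eta
P = 0.04 * 2346000 / 0.62
P = 93840.0 / 0.62
P = 151354.8 W


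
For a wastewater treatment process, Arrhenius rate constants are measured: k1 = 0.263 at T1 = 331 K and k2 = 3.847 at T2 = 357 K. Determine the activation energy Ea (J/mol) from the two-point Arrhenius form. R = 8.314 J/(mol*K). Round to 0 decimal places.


Ea = R * ln(k2/k1) / (1/T1 - 1/T2)
ln(k2/k1) = ln(3.847/0.263) = 2.6828949
1/T1 - 1/T2 = 1/331 - 1/357 = 0.000220027588
Ea = 8.314 * 2.6828949 / 0.000220027588
Ea = 101376 J/mol


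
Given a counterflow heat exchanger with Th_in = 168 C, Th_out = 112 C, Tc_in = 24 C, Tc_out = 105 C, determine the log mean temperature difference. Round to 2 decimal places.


dT1 = Th_in - Tc_out = 168 - 105 = 63
dT2 = Th_out - Tc_in = 112 - 24 = 88
LMTD = (dT1 - dT2) / ln(dT1/dT2)
LMTD = (63 - 88) / ln(63/88)
LMTD = 74.81 K


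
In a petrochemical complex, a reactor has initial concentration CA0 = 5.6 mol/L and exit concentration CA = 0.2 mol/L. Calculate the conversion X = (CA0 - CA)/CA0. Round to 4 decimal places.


X = (CA0 - CA) / CA0
X = (5.6 - 0.2) / 5.6
X = 5.4 / 5.6
X = 0.9643


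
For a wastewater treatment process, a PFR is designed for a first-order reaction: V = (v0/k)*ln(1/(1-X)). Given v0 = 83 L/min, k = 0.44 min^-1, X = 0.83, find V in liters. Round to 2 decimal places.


V = (v0/k) * ln(1/(1-X))
V = (83/0.44) * ln(1/(1-0.83))
V = 188.636364 * ln(5.882353)
V = 188.636364 * 1.771957
V = 334.26 L


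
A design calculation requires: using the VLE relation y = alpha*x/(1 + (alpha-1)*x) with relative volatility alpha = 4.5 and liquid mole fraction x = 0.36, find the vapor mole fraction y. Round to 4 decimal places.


y = alpha*x / (1 + (alpha-1)*x)
y = 4.5*0.36 / (1 + (4.5-1)*0.36)
y = 1.62 / (1 + 1.26)
y = 1.62 / 2.26
y = 0.7168


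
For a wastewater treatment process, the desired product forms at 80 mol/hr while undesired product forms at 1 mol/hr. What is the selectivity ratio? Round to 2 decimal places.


S = desired product rate / undesired product rate
S = 80 / 1
S = 80.00


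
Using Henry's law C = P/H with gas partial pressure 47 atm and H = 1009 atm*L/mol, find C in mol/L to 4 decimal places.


C = P / H
C = 47 / 1009
C = 0.0466 mol/L


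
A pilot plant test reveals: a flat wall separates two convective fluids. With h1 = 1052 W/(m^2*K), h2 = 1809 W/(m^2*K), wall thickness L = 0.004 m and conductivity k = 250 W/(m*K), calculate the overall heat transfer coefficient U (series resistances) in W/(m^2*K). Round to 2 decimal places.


1/U = 1/h1 + L/k + 1/h2
1/U = 1/1052 + 0.004/250 + 1/1809
1/U = 0.0009505703 + 1.6e-05 + 0.0005527916
1/U = 0.0015193619
U = 658.17 W/(m^2*K)


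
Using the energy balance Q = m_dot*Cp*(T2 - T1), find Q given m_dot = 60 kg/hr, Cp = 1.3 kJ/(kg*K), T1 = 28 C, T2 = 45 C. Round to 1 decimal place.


Q = m_dot * Cp * (T2 - T1)
Q = 60 * 1.3 * (45 - 28)
Q = 60 * 1.3 * 17
Q = 1326.0 kJ/hr


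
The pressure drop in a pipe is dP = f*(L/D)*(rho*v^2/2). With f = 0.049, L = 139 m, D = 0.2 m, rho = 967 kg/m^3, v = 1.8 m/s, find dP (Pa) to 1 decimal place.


dP = f * (L/D) * (rho*v^2/2)
dP = 0.049 * (139/0.2) * (967*1.8^2/2)
L/D = 695.0
rho*v^2/2 = 967*3.24/2 = 1566.54
dP = 0.049 * 695.0 * 1566.54
dP = 53348.5 Pa


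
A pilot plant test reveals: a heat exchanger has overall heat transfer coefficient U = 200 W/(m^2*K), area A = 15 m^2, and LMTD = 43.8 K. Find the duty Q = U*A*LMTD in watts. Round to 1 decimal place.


Q = U * A * LMTD
Q = 200 * 15 * 43.8
Q = 131400.0 W


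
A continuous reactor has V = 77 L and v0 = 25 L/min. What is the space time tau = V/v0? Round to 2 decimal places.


tau = V / v0
tau = 77 / 25
tau = 3.08 min


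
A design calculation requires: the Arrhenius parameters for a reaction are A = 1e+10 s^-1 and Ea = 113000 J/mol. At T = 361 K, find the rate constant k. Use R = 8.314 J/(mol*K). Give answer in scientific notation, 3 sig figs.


k = A * exp(-Ea/(R*T))
k = 1e+10 * exp(-113000 / (8.314 * 361))
k = 1e+10 * exp(-37.649674)
k = 4.46e-07


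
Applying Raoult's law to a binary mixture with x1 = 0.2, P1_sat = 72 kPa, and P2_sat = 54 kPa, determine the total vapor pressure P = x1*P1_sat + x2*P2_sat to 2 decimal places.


P = x1*P1_sat + x2*P2_sat
x2 = 1 - x1 = 1 - 0.2 = 0.8
P = 0.2*72 + 0.8*54
P = 14.4 + 43.2
P = 57.60 kPa


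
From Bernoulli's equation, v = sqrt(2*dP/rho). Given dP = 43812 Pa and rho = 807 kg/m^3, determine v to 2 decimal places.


v = sqrt(2*dP/rho)
v = sqrt(2*43812/807)
v = sqrt(108.579926)
v = 10.42 m/s


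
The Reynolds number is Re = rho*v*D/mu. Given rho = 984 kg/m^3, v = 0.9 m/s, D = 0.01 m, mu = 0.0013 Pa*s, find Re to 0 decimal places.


Re = rho * v * D / mu
Re = 984 * 0.9 * 0.01 / 0.0013
Re = 8.856 / 0.0013
Re = 6812


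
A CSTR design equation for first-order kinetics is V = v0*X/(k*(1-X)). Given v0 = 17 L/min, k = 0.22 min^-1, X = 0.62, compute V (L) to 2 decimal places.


V = v0 * X / (k * (1 - X))
V = 17 * 0.62 / (0.22 * (1 - 0.62))
V = 10.54 / (0.22 * 0.38)
V = 10.54 / 0.0836
V = 126.08 L


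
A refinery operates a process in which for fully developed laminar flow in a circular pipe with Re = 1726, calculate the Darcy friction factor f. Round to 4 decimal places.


f = 64 / Re
f = 64 / 1726
f = 0.0371


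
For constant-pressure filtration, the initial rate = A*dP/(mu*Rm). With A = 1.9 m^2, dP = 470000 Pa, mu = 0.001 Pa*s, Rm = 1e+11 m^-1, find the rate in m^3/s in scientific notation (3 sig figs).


rate = A * dP / (mu * Rm)
rate = 1.9 * 470000 / (0.001 * 1e+11)
rate = 893000.0 / 1.000e+08
rate = 8.93e-03 m^3/s


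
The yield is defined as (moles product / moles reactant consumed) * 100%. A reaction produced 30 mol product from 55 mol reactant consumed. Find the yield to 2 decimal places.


Yield = (moles product / moles consumed) * 100%
Yield = (30 / 55) * 100
Yield = 0.5455 * 100
Yield = 54.55%


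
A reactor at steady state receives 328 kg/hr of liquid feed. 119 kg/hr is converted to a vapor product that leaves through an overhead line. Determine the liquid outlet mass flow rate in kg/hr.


Steady-state mass balance on the main outlet: F_out = F_in - F_removed
F_out = 328 - 119
F_out = 209 kg/hr


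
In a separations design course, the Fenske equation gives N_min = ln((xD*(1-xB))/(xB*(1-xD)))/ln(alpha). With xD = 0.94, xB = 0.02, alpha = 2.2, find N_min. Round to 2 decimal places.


N_min = ln((xD*(1-xB))/(xB*(1-xD))) / ln(alpha)
Numerator inside ln: 0.9212 / 0.0012 = 767.666667
ln(767.666667) = 6.643356
ln(alpha) = ln(2.2) = 0.788457
N_min = 6.643356 / 0.788457 = 8.43


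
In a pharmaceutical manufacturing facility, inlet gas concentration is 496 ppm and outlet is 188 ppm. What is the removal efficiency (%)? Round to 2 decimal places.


Efficiency = (G_in - G_out) / G_in * 100%
Efficiency = (496 - 188) / 496 * 100
Efficiency = 308 / 496 * 100
Efficiency = 62.10%


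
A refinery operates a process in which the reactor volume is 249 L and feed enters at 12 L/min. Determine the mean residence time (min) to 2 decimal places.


tau = V / v0
tau = 249 / 12
tau = 20.75 min


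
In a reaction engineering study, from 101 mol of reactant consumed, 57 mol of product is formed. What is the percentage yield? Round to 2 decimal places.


Yield = (moles product / moles consumed) * 100%
Yield = (57 / 101) * 100
Yield = 0.5644 * 100
Yield = 56.44%


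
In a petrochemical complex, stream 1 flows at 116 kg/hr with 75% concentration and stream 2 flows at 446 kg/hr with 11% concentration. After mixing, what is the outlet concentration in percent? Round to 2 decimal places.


Mass balance on solute: F1*x1 + F2*x2 = F3*x3
F3 = F1 + F2 = 116 + 446 = 562 kg/hr
x3 = (F1*x1 + F2*x2)/F3
x3 = (116*0.75 + 446*0.11) / 562
x3 = 24.21%


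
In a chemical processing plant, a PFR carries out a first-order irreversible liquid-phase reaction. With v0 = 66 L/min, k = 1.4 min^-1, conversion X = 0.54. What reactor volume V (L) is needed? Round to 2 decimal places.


V = (v0/k) * ln(1/(1-X))
V = (66/1.4) * ln(1/(1-0.54))
V = 47.142857 * ln(2.173913)
V = 47.142857 * 0.776529
V = 36.61 L


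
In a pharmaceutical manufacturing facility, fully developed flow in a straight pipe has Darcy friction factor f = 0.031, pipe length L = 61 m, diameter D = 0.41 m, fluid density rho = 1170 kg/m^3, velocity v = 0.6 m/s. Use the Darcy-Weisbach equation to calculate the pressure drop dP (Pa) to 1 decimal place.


dP = f * (L/D) * (rho*v^2/2)
dP = 0.031 * (61/0.41) * (1170*0.6^2/2)
L/D = 148.7804878
rho*v^2/2 = 1170*0.36/2 = 210.6
dP = 0.031 * 148.7804878 * 210.6
dP = 971.3 Pa


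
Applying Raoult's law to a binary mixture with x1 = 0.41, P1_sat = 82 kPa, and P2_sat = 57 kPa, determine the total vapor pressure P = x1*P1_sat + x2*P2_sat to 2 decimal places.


P = x1*P1_sat + x2*P2_sat
x2 = 1 - x1 = 1 - 0.41 = 0.59
P = 0.41*82 + 0.59*57
P = 33.62 + 33.63
P = 67.25 kPa


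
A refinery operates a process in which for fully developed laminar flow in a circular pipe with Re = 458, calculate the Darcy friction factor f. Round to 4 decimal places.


f = 64 / Re
f = 64 / 458
f = 0.1397


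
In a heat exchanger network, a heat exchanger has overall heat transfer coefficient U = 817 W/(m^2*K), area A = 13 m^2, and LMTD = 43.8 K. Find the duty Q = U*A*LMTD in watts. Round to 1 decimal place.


Q = U * A * LMTD
Q = 817 * 13 * 43.8
Q = 465199.8 W


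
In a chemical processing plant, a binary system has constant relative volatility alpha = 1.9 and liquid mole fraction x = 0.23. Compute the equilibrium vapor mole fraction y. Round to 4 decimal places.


y = alpha*x / (1 + (alpha-1)*x)
y = 1.9*0.23 / (1 + (1.9-1)*0.23)
y = 0.437 / (1 + 0.207)
y = 0.437 / 1.207
y = 0.3621


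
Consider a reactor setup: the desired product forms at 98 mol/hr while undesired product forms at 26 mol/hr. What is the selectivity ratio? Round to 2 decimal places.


S = desired product rate / undesired product rate
S = 98 / 26
S = 3.77


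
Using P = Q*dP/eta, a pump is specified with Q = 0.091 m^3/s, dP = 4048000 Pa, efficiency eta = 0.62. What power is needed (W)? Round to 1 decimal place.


P = Q * dP / eta
P = 0.091 * 4048000 / 0.62
P = 368368.0 / 0.62
P = 594141.9 W


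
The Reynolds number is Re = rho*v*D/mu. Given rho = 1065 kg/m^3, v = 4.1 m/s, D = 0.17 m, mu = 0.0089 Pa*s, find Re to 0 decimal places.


Re = rho * v * D / mu
Re = 1065 * 4.1 * 0.17 / 0.0089
Re = 742.305 / 0.0089
Re = 83405


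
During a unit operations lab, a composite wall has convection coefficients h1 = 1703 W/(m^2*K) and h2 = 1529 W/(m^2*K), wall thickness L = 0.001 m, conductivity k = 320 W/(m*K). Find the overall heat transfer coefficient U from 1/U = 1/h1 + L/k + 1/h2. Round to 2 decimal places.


1/U = 1/h1 + L/k + 1/h2
1/U = 1/1703 + 0.001/320 + 1/1529
1/U = 0.0005871991 + 3.125e-06 + 0.0006540222
1/U = 0.0012443463
U = 803.63 W/(m^2*K)


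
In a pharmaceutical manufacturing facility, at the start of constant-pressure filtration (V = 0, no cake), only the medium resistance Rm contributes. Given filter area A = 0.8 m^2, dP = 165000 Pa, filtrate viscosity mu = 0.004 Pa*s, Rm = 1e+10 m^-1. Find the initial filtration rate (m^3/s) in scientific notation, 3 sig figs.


rate = A * dP / (mu * Rm)
rate = 0.8 * 165000 / (0.004 * 1e+10)
rate = 132000.0 / 4.000e+07
rate = 3.30e-03 m^3/s


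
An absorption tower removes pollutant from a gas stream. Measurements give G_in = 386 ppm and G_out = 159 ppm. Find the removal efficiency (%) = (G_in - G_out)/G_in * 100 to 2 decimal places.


Efficiency = (G_in - G_out) / G_in * 100%
Efficiency = (386 - 159) / 386 * 100
Efficiency = 227 / 386 * 100
Efficiency = 58.81%


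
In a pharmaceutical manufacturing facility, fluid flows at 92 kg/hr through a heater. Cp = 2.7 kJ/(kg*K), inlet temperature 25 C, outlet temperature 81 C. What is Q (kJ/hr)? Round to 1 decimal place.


Q = m_dot * Cp * (T2 - T1)
Q = 92 * 2.7 * (81 - 25)
Q = 92 * 2.7 * 56
Q = 13910.4 kJ/hr


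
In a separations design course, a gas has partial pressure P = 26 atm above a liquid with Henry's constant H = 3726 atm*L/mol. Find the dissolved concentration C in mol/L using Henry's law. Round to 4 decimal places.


C = P / H
C = 26 / 3726
C = 0.0070 mol/L


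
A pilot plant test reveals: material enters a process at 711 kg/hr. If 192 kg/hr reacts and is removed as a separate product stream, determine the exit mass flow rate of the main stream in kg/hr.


Steady-state mass balance on the main outlet: F_out = F_in - F_removed
F_out = 711 - 192
F_out = 519 kg/hr


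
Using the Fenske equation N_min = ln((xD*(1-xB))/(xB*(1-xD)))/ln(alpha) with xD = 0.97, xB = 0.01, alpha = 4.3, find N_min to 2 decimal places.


N_min = ln((xD*(1-xB))/(xB*(1-xD))) / ln(alpha)
Numerator inside ln: 0.9603 / 0.0003 = 3201.0
ln(3201.0) = 8.071219
ln(alpha) = ln(4.3) = 1.458615
N_min = 8.071219 / 1.458615 = 5.53


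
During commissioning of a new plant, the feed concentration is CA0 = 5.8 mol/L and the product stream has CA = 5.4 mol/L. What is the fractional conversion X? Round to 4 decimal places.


X = (CA0 - CA) / CA0
X = (5.8 - 5.4) / 5.8
X = 0.4 / 5.8
X = 0.0690


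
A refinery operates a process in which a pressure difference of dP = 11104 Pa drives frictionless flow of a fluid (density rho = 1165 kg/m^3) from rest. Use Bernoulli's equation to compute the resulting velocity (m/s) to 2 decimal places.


v = sqrt(2*dP/rho)
v = sqrt(2*11104/1165)
v = sqrt(19.062661)
v = 4.37 m/s


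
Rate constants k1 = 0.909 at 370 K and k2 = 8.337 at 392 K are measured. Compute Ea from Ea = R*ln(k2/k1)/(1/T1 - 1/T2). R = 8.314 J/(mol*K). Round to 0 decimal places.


Ea = R * ln(k2/k1) / (1/T1 - 1/T2)
ln(k2/k1) = ln(8.337/0.909) = 2.2161136
1/T1 - 1/T2 = 1/370 - 1/392 = 0.000151682295
Ea = 8.314 * 2.2161136 / 0.000151682295
Ea = 121469 J/mol


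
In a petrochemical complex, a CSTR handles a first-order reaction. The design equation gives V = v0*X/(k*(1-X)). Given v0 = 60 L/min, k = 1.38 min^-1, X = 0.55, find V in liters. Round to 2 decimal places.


V = v0 * X / (k * (1 - X))
V = 60 * 0.55 / (1.38 * (1 - 0.55))
V = 33.0 / (1.38 * 0.45)
V = 33.0 / 0.621
V = 53.14 L


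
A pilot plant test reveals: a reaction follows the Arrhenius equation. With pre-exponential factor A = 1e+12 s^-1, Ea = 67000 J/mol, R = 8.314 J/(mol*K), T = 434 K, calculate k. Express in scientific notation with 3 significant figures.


k = A * exp(-Ea/(R*T))
k = 1e+12 * exp(-67000 / (8.314 * 434))
k = 1e+12 * exp(-18.568424)
k = 8.63e+03


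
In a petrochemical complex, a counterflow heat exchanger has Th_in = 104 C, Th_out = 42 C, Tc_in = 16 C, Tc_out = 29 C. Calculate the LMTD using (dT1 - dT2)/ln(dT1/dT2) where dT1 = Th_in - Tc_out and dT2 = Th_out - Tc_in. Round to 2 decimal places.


dT1 = Th_in - Tc_out = 104 - 29 = 75
dT2 = Th_out - Tc_in = 42 - 16 = 26
LMTD = (dT1 - dT2) / ln(dT1/dT2)
LMTD = (75 - 26) / ln(75/26)
LMTD = 46.25 K


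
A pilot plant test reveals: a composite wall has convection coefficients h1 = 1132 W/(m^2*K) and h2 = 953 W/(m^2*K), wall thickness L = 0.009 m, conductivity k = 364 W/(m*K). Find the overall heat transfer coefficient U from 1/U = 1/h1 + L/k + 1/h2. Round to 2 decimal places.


1/U = 1/h1 + L/k + 1/h2
1/U = 1/1132 + 0.009/364 + 1/953
1/U = 0.0008833922 + 2.47253e-05 + 0.0010493179
1/U = 0.0019574354
U = 510.87 W/(m^2*K)


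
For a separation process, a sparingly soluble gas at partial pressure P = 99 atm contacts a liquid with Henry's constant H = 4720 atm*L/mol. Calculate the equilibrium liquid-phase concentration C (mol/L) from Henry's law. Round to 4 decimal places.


C = P / H
C = 99 / 4720
C = 0.0210 mol/L


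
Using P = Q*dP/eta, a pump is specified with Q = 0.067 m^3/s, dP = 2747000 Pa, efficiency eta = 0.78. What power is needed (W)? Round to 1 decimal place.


P = Q * dP / eta
P = 0.067 * 2747000 / 0.78
P = 184049.0 / 0.78
P = 235960.3 W


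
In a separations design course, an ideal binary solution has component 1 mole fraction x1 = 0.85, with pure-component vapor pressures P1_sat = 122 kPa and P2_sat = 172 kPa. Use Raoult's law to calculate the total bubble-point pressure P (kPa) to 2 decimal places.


P = x1*P1_sat + x2*P2_sat
x2 = 1 - x1 = 1 - 0.85 = 0.15
P = 0.85*122 + 0.15*172
P = 103.7 + 25.8
P = 129.50 kPa


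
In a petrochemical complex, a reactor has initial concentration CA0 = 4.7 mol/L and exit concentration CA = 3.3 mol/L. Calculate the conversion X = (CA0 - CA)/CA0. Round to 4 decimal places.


X = (CA0 - CA) / CA0
X = (4.7 - 3.3) / 4.7
X = 1.4 / 4.7
X = 0.2979


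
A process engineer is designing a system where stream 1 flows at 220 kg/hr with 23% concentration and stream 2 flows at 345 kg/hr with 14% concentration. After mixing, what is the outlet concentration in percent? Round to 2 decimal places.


Mass balance on solute: F1*x1 + F2*x2 = F3*x3
F3 = F1 + F2 = 220 + 345 = 565 kg/hr
x3 = (F1*x1 + F2*x2)/F3
x3 = (220*0.23 + 345*0.14) / 565
x3 = 17.50%


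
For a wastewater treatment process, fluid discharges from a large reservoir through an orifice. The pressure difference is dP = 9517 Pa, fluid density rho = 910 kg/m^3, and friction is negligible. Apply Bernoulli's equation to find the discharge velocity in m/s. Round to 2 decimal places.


v = sqrt(2*dP/rho)
v = sqrt(2*9517/910)
v = sqrt(20.916484)
v = 4.57 m/s


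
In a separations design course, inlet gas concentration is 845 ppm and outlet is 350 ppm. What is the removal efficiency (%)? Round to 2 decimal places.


Efficiency = (G_in - G_out) / G_in * 100%
Efficiency = (845 - 350) / 845 * 100
Efficiency = 495 / 845 * 100
Efficiency = 58.58%


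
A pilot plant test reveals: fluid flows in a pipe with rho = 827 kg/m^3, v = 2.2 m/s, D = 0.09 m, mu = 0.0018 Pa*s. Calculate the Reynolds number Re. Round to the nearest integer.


Re = rho * v * D / mu
Re = 827 * 2.2 * 0.09 / 0.0018
Re = 163.746 / 0.0018
Re = 90970


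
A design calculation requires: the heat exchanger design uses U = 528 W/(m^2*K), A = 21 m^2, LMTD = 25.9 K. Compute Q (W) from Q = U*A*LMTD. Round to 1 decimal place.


Q = U * A * LMTD
Q = 528 * 21 * 25.9
Q = 287179.2 W


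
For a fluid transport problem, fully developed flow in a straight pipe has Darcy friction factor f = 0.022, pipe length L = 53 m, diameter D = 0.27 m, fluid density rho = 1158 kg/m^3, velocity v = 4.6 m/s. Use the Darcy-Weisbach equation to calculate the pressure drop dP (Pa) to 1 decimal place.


dP = f * (L/D) * (rho*v^2/2)
dP = 0.022 * (53/0.27) * (1158*4.6^2/2)
L/D = 196.2962963
rho*v^2/2 = 1158*21.16/2 = 12251.64
dP = 0.022 * 196.2962963 * 12251.64
dP = 52908.9 Pa


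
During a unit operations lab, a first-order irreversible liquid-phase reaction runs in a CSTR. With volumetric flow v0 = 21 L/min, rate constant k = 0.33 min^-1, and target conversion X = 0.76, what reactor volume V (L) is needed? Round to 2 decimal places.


V = v0 * X / (k * (1 - X))
V = 21 * 0.76 / (0.33 * (1 - 0.76))
V = 15.96 / (0.33 * 0.24)
V = 15.96 / 0.0792
V = 201.52 L


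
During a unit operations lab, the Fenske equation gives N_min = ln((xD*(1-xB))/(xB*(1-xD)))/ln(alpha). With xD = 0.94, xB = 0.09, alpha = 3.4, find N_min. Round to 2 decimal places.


N_min = ln((xD*(1-xB))/(xB*(1-xD))) / ln(alpha)
Numerator inside ln: 0.8554 / 0.0054 = 158.407407
ln(158.407407) = 5.06517
ln(alpha) = ln(3.4) = 1.223775
N_min = 5.06517 / 1.223775 = 4.14


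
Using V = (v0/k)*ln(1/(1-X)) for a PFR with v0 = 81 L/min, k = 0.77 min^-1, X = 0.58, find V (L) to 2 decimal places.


V = (v0/k) * ln(1/(1-X))
V = (81/0.77) * ln(1/(1-0.58))
V = 105.194805 * ln(2.380952)
V = 105.194805 * 0.8675
V = 91.26 L


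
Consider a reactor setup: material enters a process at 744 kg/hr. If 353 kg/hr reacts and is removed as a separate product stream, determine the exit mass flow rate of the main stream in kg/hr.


Steady-state mass balance on the main outlet: F_out = F_in - F_removed
F_out = 744 - 353
F_out = 391 kg/hr


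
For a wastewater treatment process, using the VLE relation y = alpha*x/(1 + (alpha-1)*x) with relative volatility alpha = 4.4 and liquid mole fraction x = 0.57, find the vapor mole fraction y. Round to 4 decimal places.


y = alpha*x / (1 + (alpha-1)*x)
y = 4.4*0.57 / (1 + (4.4-1)*0.57)
y = 2.508 / (1 + 1.938)
y = 2.508 / 2.938
y = 0.8536


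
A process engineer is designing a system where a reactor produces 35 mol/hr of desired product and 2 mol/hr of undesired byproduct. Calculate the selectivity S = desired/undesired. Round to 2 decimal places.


S = desired product rate / undesired product rate
S = 35 / 2
S = 17.50


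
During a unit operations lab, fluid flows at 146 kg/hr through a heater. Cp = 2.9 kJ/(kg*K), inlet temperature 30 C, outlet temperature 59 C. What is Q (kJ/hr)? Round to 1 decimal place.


Q = m_dot * Cp * (T2 - T1)
Q = 146 * 2.9 * (59 - 30)
Q = 146 * 2.9 * 29
Q = 12278.6 kJ/hr


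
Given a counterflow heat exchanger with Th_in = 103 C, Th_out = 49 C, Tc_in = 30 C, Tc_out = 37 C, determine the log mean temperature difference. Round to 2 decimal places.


dT1 = Th_in - Tc_out = 103 - 37 = 66
dT2 = Th_out - Tc_in = 49 - 30 = 19
LMTD = (dT1 - dT2) / ln(dT1/dT2)
LMTD = (66 - 19) / ln(66/19)
LMTD = 37.74 K


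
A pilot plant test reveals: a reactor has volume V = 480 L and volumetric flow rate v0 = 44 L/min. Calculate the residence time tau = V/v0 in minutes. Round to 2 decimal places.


tau = V / v0
tau = 480 / 44
tau = 10.91 min


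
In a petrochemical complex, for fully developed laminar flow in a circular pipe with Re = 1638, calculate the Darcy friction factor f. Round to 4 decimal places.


f = 64 / Re
f = 64 / 1638
f = 0.0391


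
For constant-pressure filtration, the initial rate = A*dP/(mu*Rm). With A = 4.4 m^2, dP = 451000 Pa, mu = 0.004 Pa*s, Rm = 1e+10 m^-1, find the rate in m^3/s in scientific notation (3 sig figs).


rate = A * dP / (mu * Rm)
rate = 4.4 * 451000 / (0.004 * 1e+10)
rate = 1984400.0 / 4.000e+07
rate = 4.96e-02 m^3/s


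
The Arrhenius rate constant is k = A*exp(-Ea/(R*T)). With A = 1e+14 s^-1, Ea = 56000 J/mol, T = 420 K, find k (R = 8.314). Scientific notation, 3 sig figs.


k = A * exp(-Ea/(R*T))
k = 1e+14 * exp(-56000 / (8.314 * 420))
k = 1e+14 * exp(-16.037206)
k = 1.08e+07


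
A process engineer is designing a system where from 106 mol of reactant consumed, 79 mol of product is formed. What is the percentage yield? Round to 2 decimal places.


Yield = (moles product / moles consumed) * 100%
Yield = (79 / 106) * 100
Yield = 0.7453 * 100
Yield = 74.53%


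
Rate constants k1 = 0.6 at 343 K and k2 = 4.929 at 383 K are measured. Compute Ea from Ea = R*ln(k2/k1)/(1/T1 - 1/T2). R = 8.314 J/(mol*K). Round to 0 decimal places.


Ea = R * ln(k2/k1) / (1/T1 - 1/T2)
ln(k2/k1) = ln(4.929/0.6) = 2.1059618
1/T1 - 1/T2 = 1/343 - 1/383 = 0.000304485838
Ea = 8.314 * 2.1059618 / 0.000304485838
Ea = 57503 J/mol


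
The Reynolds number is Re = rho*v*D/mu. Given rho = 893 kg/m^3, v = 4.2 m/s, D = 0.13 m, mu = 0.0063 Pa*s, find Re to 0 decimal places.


Re = rho * v * D / mu
Re = 893 * 4.2 * 0.13 / 0.0063
Re = 487.578 / 0.0063
Re = 77393


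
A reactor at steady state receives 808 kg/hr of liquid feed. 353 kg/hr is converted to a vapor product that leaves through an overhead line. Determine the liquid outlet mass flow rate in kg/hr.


Steady-state mass balance on the main outlet: F_out = F_in - F_removed
F_out = 808 - 353
F_out = 455 kg/hr


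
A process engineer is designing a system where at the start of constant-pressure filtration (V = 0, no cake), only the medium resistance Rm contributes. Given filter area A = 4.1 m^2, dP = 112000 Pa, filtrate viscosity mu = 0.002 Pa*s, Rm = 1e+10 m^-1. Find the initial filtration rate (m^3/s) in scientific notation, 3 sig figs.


rate = A * dP / (mu * Rm)
rate = 4.1 * 112000 / (0.002 * 1e+10)
rate = 459200.0 / 2.000e+07
rate = 2.30e-02 m^3/s
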